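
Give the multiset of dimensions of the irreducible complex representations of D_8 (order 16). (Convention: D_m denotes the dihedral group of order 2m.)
Dimensions: 1, 1, 1, 1, 2, 2, 2

Proof sketch: There are 7 irreducibles (= number of conjugacy classes). Their dimensions d_i satisfy sum d_i^2 = |G| = 16: 1 + 1 + 1 + 1 + 4 + 4 + 4 = 16.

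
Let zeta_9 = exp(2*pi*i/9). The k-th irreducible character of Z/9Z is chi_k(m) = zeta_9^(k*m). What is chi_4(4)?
chi_4(4) = zeta_9^16 = exp(-4*I*pi/9)

Reasoning: chi_4(4) = zeta_9^(4*4) = zeta_9^16. Since zeta_9^9 = 1, this equals zeta_9^7 = exp(2*pi*i*7/9) = exp(-4*I*pi/9).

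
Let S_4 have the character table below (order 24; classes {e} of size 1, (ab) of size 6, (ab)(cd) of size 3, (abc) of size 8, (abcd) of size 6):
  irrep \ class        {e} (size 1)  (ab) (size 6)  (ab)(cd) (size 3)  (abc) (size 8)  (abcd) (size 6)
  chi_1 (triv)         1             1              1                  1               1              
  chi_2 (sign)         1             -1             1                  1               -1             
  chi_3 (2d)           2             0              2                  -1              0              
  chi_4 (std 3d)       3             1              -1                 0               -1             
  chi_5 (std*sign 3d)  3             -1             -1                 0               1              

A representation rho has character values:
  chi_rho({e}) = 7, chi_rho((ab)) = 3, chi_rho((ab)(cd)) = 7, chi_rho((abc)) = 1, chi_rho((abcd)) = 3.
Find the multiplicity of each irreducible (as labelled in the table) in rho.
Multiplicities: chi_1: 3, chi_2: 0, chi_3: 2, chi_4: 0, chi_5: 0.

Explanation: Use <chi_rho, chi> = (1/|G|) sum_C |C| * chi_rho(C) * conj(chi(C)) with |G| = 24 for each irreducible chi in the table:
  <chi_rho, chi_1> = (1/24)[1*(7)*conj(1) + 6*(3)*conj(1) + 3*(7)*conj(1) + 8*(1)*conj(1) + 6*(3)*conj(1)]
      = (1/24)[(7) + (18) + (21) + (8) + (18)] = 72/24 = 3
  <chi_rho, chi_2> = (1/24)[1*(7)*conj(1) + 6*(3)*conj(-1) + 3*(7)*conj(1) + 8*(1)*conj(1) + 6*(3)*conj(-1)]
      = (1/24)[(7) + (-18) + (21) + (8) + (-18)] = 0/24 = 0
  <chi_rho, chi_3> = (1/24)[1*(7)*conj(2) + 6*(3)*conj(0) + 3*(7)*conj(2) + 8*(1)*conj(-1) + 6*(3)*conj(0)]
      = (1/24)[(14) + (0) + (42) + (-8) + (0)] = 48/24 = 2
  <chi_rho, chi_4> = (1/24)[1*(7)*conj(3) + 6*(3)*conj(1) + 3*(7)*conj(-1) + 8*(1)*conj(0) + 6*(3)*conj(-1)]
      = (1/24)[(21) + (18) + (-21) + (0) + (-18)] = 0/24 = 0
  <chi_rho, chi_5> = (1/24)[1*(7)*conj(3) + 6*(3)*conj(-1) + 3*(7)*conj(-1) + 8*(1)*conj(0) + 6*(3)*conj(1)]
      = (1/24)[(21) + (-18) + (-21) + (0) + (18)] = 0/24 = 0
Dimension check: dim(rho) = sum (mult * dim) = 3*1 + 0*1 + 2*2 + 0*3 + 0*3 = 7 = chi_rho(e) = 7.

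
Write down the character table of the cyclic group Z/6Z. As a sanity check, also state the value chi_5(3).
Character table of Z/6Z (irreps indexed chi_0,...,chi_5 with chi_k(m) = zeta_6^(k*m), zeta_6 = exp(2*pi*i/6)):
  irrep \ class  {0} (size 1)  {1} (size 1)    {2} (size 1)    {3} (size 1)  {4} (size 1)    {5} (size 1)  
  chi_0          1             1               1               1             1               1             
  chi_1          1             exp(I*pi/3)     exp(2*I*pi/3)   -1            exp(-2*I*pi/3)  exp(-I*pi/3)  
  chi_2          1             exp(2*I*pi/3)   exp(-2*I*pi/3)  1             exp(2*I*pi/3)   exp(-2*I*pi/3)
  chi_3          1             -1              1               -1            1               -1            
  chi_4          1             exp(-2*I*pi/3)  exp(2*I*pi/3)   1             exp(-2*I*pi/3)  exp(2*I*pi/3) 
  chi_5          1             exp(-I*pi/3)    exp(-2*I*pi/3)  -1            exp(2*I*pi/3)   exp(I*pi/3)   

Spot check: chi_5(3) = zeta_6^(5*3) = zeta_6^15 = -1.

Explanation: Z/6Z is abelian, so all 6 irreducible complex representations are 1-dimensional. They are given by chi_k(m) = zeta_6^(k*m) for k = 0,...,5. Row orthogonality: sum_m chi_k(m) conj(chi_l(m)) = 6 * [k = l].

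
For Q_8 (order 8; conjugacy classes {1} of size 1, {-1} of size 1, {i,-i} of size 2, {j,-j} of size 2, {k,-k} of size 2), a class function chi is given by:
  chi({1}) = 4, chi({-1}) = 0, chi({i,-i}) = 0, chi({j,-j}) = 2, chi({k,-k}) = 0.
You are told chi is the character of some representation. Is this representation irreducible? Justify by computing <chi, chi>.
Not irreducible (reducible): <chi, chi> = 3 > 1.

Justification: <chi, chi> = (1/|G|) sum_C |C| * |chi(C)|^2 = (1/8)[1*|4|^2 + 1*|0|^2 + 2*|0|^2 + 2*|2|^2 + 2*|0|^2]
  = (1/8)[(16) + (0) + (0) + (8) + (0)] = 24/8 = 3.
A character is irreducible iff <chi, chi> = 1, so this representation is reducible.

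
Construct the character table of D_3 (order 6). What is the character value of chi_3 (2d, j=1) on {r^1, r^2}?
Conjugacy classes: {e} of size 1, {r^1, r^2} of size 2, {s, sr, ..., sr^2} of size 3.
Character table:
  irrep \ class              {e} (size 1)  {r^1, r^2} (size 2)  {s, sr, ..., sr^2} (size 3)
  chi_1 (triv)               1             1                    1                          
  chi_2 (sign: r->1, s->-1)  1             1                    -1                         
  chi_3 (2d, j=1)            2             -1                   0                          

Spot check: chi_3 (2d, j=1) on {r^1, r^2} = -1.

Solution. D_3 has order 2*3 = 6 with 3 conjugacy classes, hence 3 irreducibles. Sum of squared dims 1 + 1 + 4 = 6 = |G|. Linear characters come from the abelianisation; the 2-dimensional irreps have character r^k -> 2*cos(2*pi*j*k/3), reflections -> 0.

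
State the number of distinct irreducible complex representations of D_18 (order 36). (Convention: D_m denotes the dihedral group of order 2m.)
12

Argument: The number of irreducible complex representations of a finite group equals its number of conjugacy classes. D_18 has 12 conjugacy classes (n/2 + 3 for n even), so D_18 (order 36) has exactly 12 irreducible complex representations.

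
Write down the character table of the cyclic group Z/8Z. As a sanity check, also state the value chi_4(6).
Character table of Z/8Z (irreps indexed chi_0,...,chi_7 with chi_k(m) = zeta_8^(k*m), zeta_8 = exp(2*pi*i/8)):
  irrep \ class  {0} (size 1)  {1} (size 1)    {2} (size 1)  {3} (size 1)    {4} (size 1)  {5} (size 1)    {6} (size 1)  {7} (size 1)  
  chi_0          1             1               1             1               1             1               1             1             
  chi_1          1             exp(I*pi/4)     I             exp(3*I*pi/4)   -1            exp(-3*I*pi/4)  -I            exp(-I*pi/4)  
  chi_2          1             I               -1            -I              1             I               -1            -I            
  chi_3          1             exp(3*I*pi/4)   -I            exp(I*pi/4)     -1            exp(-I*pi/4)    I             exp(-3*I*pi/4)
  chi_4          1             -1              1             -1              1             -1              1             -1            
  chi_5          1             exp(-3*I*pi/4)  I             exp(-I*pi/4)    -1            exp(I*pi/4)     -I            exp(3*I*pi/4) 
  chi_6          1             -I              -1            I               1             -I              -1            I             
  chi_7          1             exp(-I*pi/4)    -I            exp(-3*I*pi/4)  -1            exp(3*I*pi/4)   I             exp(I*pi/4)   

Spot check: chi_4(6) = zeta_8^(4*6) = zeta_8^24 = 1.

Justification: Z/8Z is abelian, so all 8 irreducible complex representations are 1-dimensional. They are given by chi_k(m) = zeta_8^(k*m) for k = 0,...,7. Row orthogonality: sum_m chi_k(m) conj(chi_l(m)) = 8 * [k = l].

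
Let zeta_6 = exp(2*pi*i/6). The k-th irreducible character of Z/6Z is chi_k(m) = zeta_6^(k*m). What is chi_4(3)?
chi_4(3) = zeta_6^12 = 1

Details: chi_4(3) = zeta_6^(4*3) = zeta_6^12. Since zeta_6^6 = 1, this equals zeta_6^0 = exp(2*pi*i*0/6) = 1.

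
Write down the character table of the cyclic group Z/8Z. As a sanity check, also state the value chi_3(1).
Character table of Z/8Z (irreps indexed chi_0,...,chi_7 with chi_k(m) = zeta_8^(k*m), zeta_8 = exp(2*pi*i/8)):
  irrep \ class  {0} (size 1)  {1} (size 1)    {2} (size 1)  {3} (size 1)    {4} (size 1)  {5} (size 1)    {6} (size 1)  {7} (size 1)  
  chi_0          1             1               1             1               1             1               1             1             
  chi_1          1             exp(I*pi/4)     I             exp(3*I*pi/4)   -1            exp(-3*I*pi/4)  -I            exp(-I*pi/4)  
  chi_2          1             I               -1            -I              1             I               -1            -I            
  chi_3          1             exp(3*I*pi/4)   -I            exp(I*pi/4)     -1            exp(-I*pi/4)    I             exp(-3*I*pi/4)
  chi_4          1             -1              1             -1              1             -1              1             -1            
  chi_5          1             exp(-3*I*pi/4)  I             exp(-I*pi/4)    -1            exp(I*pi/4)     -I            exp(3*I*pi/4) 
  chi_6          1             -I              -1            I               1             -I              -1            I             
  chi_7          1             exp(-I*pi/4)    -I            exp(-3*I*pi/4)  -1            exp(3*I*pi/4)   I             exp(I*pi/4)   

Spot check: chi_3(1) = zeta_8^(3*1) = zeta_8^3 = exp(3*I*pi/4).

Derivation: Z/8Z is abelian, so all 8 irreducible complex representations are 1-dimensional. They are given by chi_k(m) = zeta_8^(k*m) for k = 0,...,7. Row orthogonality: sum_m chi_k(m) conj(chi_l(m)) = 8 * [k = l].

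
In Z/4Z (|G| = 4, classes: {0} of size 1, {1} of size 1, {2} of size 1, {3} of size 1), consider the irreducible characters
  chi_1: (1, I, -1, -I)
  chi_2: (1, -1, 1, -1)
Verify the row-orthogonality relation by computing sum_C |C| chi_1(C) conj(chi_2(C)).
Sum = 0; so <chi_1, chi_2> = 0 (distinct irreducibles are orthogonal).

Compute term by term over conjugacy classes (|C| * chi_1(C) * conj(chi_2(C))):
  1*(1)*conj(1) + 1*(I)*conj(-1) + 1*(-1)*conj(1) + 1*(-I)*conj(-1)
  = (1) + (-I) + (-1) + (I)
  = 0.
(Exp terms are combined using exp(i*s)*conj(exp(i*t)) = exp(i*(s-t)), and sums of them are collapsed using the identity that for every m > 1 the m distinct m-th roots of unity sum to 0, e.g. 1 + exp(2*I*pi/3) + exp(-2*I*pi/3) = 0.)
Dividing by |G| = 4 gives 0/4 = 0, matching the row-orthogonality relation <chi_1, chi_2> = [chi_1 = chi_2].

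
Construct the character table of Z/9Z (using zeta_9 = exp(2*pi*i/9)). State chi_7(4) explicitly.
Character table of Z/9Z (irreps indexed chi_0,...,chi_8 with chi_k(m) = zeta_9^(k*m), zeta_9 = exp(2*pi*i/9)):
  irrep \ class  {0} (size 1)  {1} (size 1)    {2} (size 1)    {3} (size 1)    {4} (size 1)    {5} (size 1)    {6} (size 1)    {7} (size 1)    {8} (size 1)  
  chi_0          1             1               1               1               1               1               1               1               1             
  chi_1          1             exp(2*I*pi/9)   exp(4*I*pi/9)   exp(2*I*pi/3)   exp(8*I*pi/9)   exp(-8*I*pi/9)  exp(-2*I*pi/3)  exp(-4*I*pi/9)  exp(-2*I*pi/9)
  chi_2          1             exp(4*I*pi/9)   exp(8*I*pi/9)   exp(-2*I*pi/3)  exp(-2*I*pi/9)  exp(2*I*pi/9)   exp(2*I*pi/3)   exp(-8*I*pi/9)  exp(-4*I*pi/9)
  chi_3          1             exp(2*I*pi/3)   exp(-2*I*pi/3)  1               exp(2*I*pi/3)   exp(-2*I*pi/3)  1               exp(2*I*pi/3)   exp(-2*I*pi/3)
  chi_4          1             exp(8*I*pi/9)   exp(-2*I*pi/9)  exp(2*I*pi/3)   exp(-4*I*pi/9)  exp(4*I*pi/9)   exp(-2*I*pi/3)  exp(2*I*pi/9)   exp(-8*I*pi/9)
  chi_5          1             exp(-8*I*pi/9)  exp(2*I*pi/9)   exp(-2*I*pi/3)  exp(4*I*pi/9)   exp(-4*I*pi/9)  exp(2*I*pi/3)   exp(-2*I*pi/9)  exp(8*I*pi/9) 
  chi_6          1             exp(-2*I*pi/3)  exp(2*I*pi/3)   1               exp(-2*I*pi/3)  exp(2*I*pi/3)   1               exp(-2*I*pi/3)  exp(2*I*pi/3) 
  chi_7          1             exp(-4*I*pi/9)  exp(-8*I*pi/9)  exp(2*I*pi/3)   exp(2*I*pi/9)   exp(-2*I*pi/9)  exp(-2*I*pi/3)  exp(8*I*pi/9)   exp(4*I*pi/9) 
  chi_8          1             exp(-2*I*pi/9)  exp(-4*I*pi/9)  exp(-2*I*pi/3)  exp(-8*I*pi/9)  exp(8*I*pi/9)   exp(2*I*pi/3)   exp(4*I*pi/9)   exp(2*I*pi/9) 

Spot check: chi_7(4) = zeta_9^(7*4) = zeta_9^28 = exp(2*I*pi/9).

Proof sketch: Z/9Z is abelian, so all 9 irreducible complex representations are 1-dimensional. They are given by chi_k(m) = zeta_9^(k*m) for k = 0,...,8. Row orthogonality: sum_m chi_k(m) conj(chi_l(m)) = 9 * [k = l].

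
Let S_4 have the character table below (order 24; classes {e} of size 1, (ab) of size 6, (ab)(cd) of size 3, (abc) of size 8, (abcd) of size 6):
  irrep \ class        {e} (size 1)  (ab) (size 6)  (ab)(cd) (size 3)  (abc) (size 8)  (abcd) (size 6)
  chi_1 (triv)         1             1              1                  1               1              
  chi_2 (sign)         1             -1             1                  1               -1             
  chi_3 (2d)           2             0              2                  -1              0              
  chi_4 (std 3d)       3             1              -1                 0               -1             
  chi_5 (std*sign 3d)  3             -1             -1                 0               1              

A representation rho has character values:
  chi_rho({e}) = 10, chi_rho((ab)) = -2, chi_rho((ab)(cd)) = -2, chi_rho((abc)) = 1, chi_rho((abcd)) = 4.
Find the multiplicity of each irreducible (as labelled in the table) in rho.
Multiplicities: chi_1: 1, chi_2: 0, chi_3: 0, chi_4: 0, chi_5: 3.

Explanation: Use <chi_rho, chi> = (1/|G|) sum_C |C| * chi_rho(C) * conj(chi(C)) with |G| = 24 for each irreducible chi in the table:
  <chi_rho, chi_1> = (1/24)[1*(10)*conj(1) + 6*(-2)*conj(1) + 3*(-2)*conj(1) + 8*(1)*conj(1) + 6*(4)*conj(1)]
      = (1/24)[(10) + (-12) + (-6) + (8) + (24)] = 24/24 = 1
  <chi_rho, chi_2> = (1/24)[1*(10)*conj(1) + 6*(-2)*conj(-1) + 3*(-2)*conj(1) + 8*(1)*conj(1) + 6*(4)*conj(-1)]
      = (1/24)[(10) + (12) + (-6) + (8) + (-24)] = 0/24 = 0
  <chi_rho, chi_3> = (1/24)[1*(10)*conj(2) + 6*(-2)*conj(0) + 3*(-2)*conj(2) + 8*(1)*conj(-1) + 6*(4)*conj(0)]
      = (1/24)[(20) + (0) + (-12) + (-8) + (0)] = 0/24 = 0
  <chi_rho, chi_4> = (1/24)[1*(10)*conj(3) + 6*(-2)*conj(1) + 3*(-2)*conj(-1) + 8*(1)*conj(0) + 6*(4)*conj(-1)]
      = (1/24)[(30) + (-12) + (6) + (0) + (-24)] = 0/24 = 0
  <chi_rho, chi_5> = (1/24)[1*(10)*conj(3) + 6*(-2)*conj(-1) + 3*(-2)*conj(-1) + 8*(1)*conj(0) + 6*(4)*conj(1)]
      = (1/24)[(30) + (12) + (6) + (0) + (24)] = 72/24 = 3
Dimension check: dim(rho) = sum (mult * dim) = 1*1 + 0*1 + 0*2 + 0*3 + 3*3 = 10 = chi_rho(e) = 10.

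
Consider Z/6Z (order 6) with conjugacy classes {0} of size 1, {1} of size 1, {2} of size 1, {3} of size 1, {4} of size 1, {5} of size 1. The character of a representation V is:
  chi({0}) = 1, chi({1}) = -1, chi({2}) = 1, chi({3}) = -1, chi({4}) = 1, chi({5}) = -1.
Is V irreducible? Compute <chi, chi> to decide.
Irreducible: <chi, chi> = 1.

Justification: <chi, chi> = (1/|G|) sum_C |C| * |chi(C)|^2 = (1/6)[1*|1|^2 + 1*|-1|^2 + 1*|1|^2 + 1*|-1|^2 + 1*|1|^2 + 1*|-1|^2]
  = (1/6)[(1) + (1) + (1) + (1) + (1) + (1)] = 6/6 = 1.
(Exp terms are combined using exp(i*s)*conj(exp(i*t)) = exp(i*(s-t)), and sums of them are collapsed using the identity that for every m > 1 the m distinct m-th roots of unity sum to 0, e.g. 1 + exp(2*I*pi/3) + exp(-2*I*pi/3) = 0.)
A character is irreducible iff <chi, chi> = 1, so this representation is irreducible.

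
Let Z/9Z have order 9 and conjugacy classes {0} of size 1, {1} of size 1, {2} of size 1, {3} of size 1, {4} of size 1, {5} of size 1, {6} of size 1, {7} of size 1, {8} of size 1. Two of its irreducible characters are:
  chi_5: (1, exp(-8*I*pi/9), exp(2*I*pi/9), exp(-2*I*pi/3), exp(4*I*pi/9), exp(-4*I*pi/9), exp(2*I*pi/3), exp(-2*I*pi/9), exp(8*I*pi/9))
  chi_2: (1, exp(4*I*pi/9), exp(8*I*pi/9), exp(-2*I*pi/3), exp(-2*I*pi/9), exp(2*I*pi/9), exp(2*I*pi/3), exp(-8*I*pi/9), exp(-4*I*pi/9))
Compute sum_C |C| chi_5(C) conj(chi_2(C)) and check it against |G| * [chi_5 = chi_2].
Sum = 0; so <chi_5, chi_2> = 0 (distinct irreducibles are orthogonal).

Why: Compute term by term over conjugacy classes (|C| * chi_5(C) * conj(chi_2(C))):
  1*(1)*conj(1) + 1*(exp(-8*I*pi/9))*conj(exp(4*I*pi/9)) + 1*(exp(2*I*pi/9))*conj(exp(8*I*pi/9)) + 1*(exp(-2*I*pi/3))*conj(exp(-2*I*pi/3)) + 1*(exp(4*I*pi/9))*conj(exp(-2*I*pi/9)) + 1*(exp(-4*I*pi/9))*conj(exp(2*I*pi/9)) + 1*(exp(2*I*pi/3))*conj(exp(2*I*pi/3)) + 1*(exp(-2*I*pi/9))*conj(exp(-8*I*pi/9)) + 1*(exp(8*I*pi/9))*conj(exp(-4*I*pi/9))
  = (1) + (exp(2*I*pi/3)) + (exp(-2*I*pi/3)) + (1) + (exp(2*I*pi/3)) + (exp(-2*I*pi/3)) + (1) + (exp(2*I*pi/3)) + (exp(-2*I*pi/3))
  = 0.
(Exp terms are combined using exp(i*s)*conj(exp(i*t)) = exp(i*(s-t)), and sums of them are collapsed using the identity that for every m > 1 the m distinct m-th roots of unity sum to 0, e.g. 1 + exp(2*I*pi/3) + exp(-2*I*pi/3) = 0.)
Dividing by |G| = 9 gives 0/9 = 0, matching the row-orthogonality relation <chi_5, chi_2> = [chi_5 = chi_2].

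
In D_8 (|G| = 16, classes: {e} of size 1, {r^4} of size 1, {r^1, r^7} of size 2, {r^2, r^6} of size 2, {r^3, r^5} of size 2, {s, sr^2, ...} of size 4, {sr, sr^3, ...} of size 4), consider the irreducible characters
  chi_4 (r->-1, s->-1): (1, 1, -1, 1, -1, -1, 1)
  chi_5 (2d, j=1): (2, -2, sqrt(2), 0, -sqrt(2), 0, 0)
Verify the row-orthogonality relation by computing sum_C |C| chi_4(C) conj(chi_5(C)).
Sum = 0; so <chi_4, chi_5> = 0 (distinct irreducibles are orthogonal).

Justification: Compute term by term over conjugacy classes (|C| * chi_4(C) * conj(chi_5(C))):
  1*(1)*conj(2) + 1*(1)*conj(-2) + 2*(-1)*conj(sqrt(2)) + 2*(1)*conj(0) + 2*(-1)*conj(-sqrt(2)) + 4*(-1)*conj(0) + 4*(1)*conj(0)
  = (2) + (-2) + (-2*sqrt(2)) + (0) + (2*sqrt(2)) + (0) + (0)
  = 0.
Dividing by |G| = 16 gives 0/16 = 0, matching the row-orthogonality relation <chi_4, chi_5> = [chi_4 = chi_5].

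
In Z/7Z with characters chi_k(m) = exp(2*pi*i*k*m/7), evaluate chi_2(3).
chi_2(3) = zeta_7^6 = exp(-2*I*pi/7)

Working: chi_2(3) = zeta_7^(2*3) = zeta_7^6. Since zeta_7^7 = 1, this equals zeta_7^6 = exp(2*pi*i*6/7) = exp(-2*I*pi/7).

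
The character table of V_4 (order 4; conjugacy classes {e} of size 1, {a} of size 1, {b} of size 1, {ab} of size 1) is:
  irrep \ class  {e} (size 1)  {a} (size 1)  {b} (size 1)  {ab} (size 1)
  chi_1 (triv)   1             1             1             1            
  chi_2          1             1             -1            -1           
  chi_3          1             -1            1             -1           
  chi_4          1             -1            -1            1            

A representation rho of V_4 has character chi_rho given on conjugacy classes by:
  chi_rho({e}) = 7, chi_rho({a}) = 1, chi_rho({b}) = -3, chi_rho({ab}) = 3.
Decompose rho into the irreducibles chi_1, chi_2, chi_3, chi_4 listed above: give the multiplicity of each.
Multiplicities: chi_1: 2, chi_2: 2, chi_3: 0, chi_4: 3.

Derivation: Use <chi_rho, chi> = (1/|G|) sum_C |C| * chi_rho(C) * conj(chi(C)) with |G| = 4 for each irreducible chi in the table:
  <chi_rho, chi_1> = (1/4)[1*(7)*conj(1) + 1*(1)*conj(1) + 1*(-3)*conj(1) + 1*(3)*conj(1)]
      = (1/4)[(7) + (1) + (-3) + (3)] = 8/4 = 2
  <chi_rho, chi_2> = (1/4)[1*(7)*conj(1) + 1*(1)*conj(1) + 1*(-3)*conj(-1) + 1*(3)*conj(-1)]
      = (1/4)[(7) + (1) + (3) + (-3)] = 8/4 = 2
  <chi_rho, chi_3> = (1/4)[1*(7)*conj(1) + 1*(1)*conj(-1) + 1*(-3)*conj(1) + 1*(3)*conj(-1)]
      = (1/4)[(7) + (-1) + (-3) + (-3)] = 0/4 = 0
  <chi_rho, chi_4> = (1/4)[1*(7)*conj(1) + 1*(1)*conj(-1) + 1*(-3)*conj(-1) + 1*(3)*conj(1)]
      = (1/4)[(7) + (-1) + (3) + (3)] = 12/4 = 3
Dimension check: dim(rho) = sum (mult * dim) = 2*1 + 2*1 + 0*1 + 3*1 = 7 = chi_rho(e) = 7.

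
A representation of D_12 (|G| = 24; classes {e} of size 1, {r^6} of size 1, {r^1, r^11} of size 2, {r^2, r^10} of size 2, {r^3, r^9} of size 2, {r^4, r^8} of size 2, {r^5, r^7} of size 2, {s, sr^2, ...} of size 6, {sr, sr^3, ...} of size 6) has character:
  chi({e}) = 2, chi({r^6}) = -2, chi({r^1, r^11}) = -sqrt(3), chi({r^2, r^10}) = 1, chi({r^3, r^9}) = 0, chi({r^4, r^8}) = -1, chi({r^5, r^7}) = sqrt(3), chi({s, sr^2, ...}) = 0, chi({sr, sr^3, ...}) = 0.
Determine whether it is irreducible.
Irreducible: <chi, chi> = 1.

Working: <chi, chi> = (1/|G|) sum_C |C| * |chi(C)|^2 = (1/24)[1*|2|^2 + 1*|-2|^2 + 2*|-sqrt(3)|^2 + 2*|1|^2 + 2*|0|^2 + 2*|-1|^2 + 2*|sqrt(3)|^2 + 6*|0|^2 + 6*|0|^2]
  = (1/24)[(4) + (4) + (6) + (2) + (0) + (2) + (6) + (0) + (0)] = 24/24 = 1.
A character is irreducible iff <chi, chi> = 1, so this representation is irreducible.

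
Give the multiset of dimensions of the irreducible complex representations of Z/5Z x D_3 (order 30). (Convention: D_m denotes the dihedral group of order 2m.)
Dimensions: 1, 1, 1, 1, 1, 1, 1, 1, 1, 1, 2, 2, 2, 2, 2

Explanation: There are 15 irreducibles (= number of conjugacy classes). Their dimensions d_i satisfy sum d_i^2 = |G| = 30: 1 + 1 + 1 + 1 + 1 + 1 + 1 + 1 + 1 + 1 + 4 + 4 + 4 + 4 + 4 = 30. (For the product with Z/5Z: each of the 5 1-dim characters of Z/5Z tensors with each irrep of D_3, giving 5 copies of each D_3-dimension.)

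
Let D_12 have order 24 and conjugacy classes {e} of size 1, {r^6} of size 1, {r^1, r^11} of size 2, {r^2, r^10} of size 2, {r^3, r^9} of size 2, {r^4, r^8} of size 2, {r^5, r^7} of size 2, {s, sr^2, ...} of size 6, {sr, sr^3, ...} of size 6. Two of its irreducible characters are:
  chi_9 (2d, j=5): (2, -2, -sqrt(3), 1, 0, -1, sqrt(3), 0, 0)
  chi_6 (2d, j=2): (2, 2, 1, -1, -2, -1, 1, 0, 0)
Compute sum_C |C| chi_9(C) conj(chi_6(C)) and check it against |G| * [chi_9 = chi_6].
Sum = 0; so <chi_9, chi_6> = 0 (distinct irreducibles are orthogonal).

Justification: Compute term by term over conjugacy classes (|C| * chi_9(C) * conj(chi_6(C))):
  1*(2)*conj(2) + 1*(-2)*conj(2) + 2*(-sqrt(3))*conj(1) + 2*(1)*conj(-1) + 2*(0)*conj(-2) + 2*(-1)*conj(-1) + 2*(sqrt(3))*conj(1) + 6*(0)*conj(0) + 6*(0)*conj(0)
  = (4) + (-4) + (-2*sqrt(3)) + (-2) + (0) + (2) + (2*sqrt(3)) + (0) + (0)
  = 0.
Dividing by |G| = 24 gives 0/24 = 0, matching the row-orthogonality relation <chi_9, chi_6> = [chi_9 = chi_6].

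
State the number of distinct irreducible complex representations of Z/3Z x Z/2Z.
6

Working: The number of irreducible complex representations of a finite group equals its number of conjugacy classes. Z/3Z x Z/2Z is abelian of order 6, so every element is its own conjugacy class: 6 classes, so Z/3Z x Z/2Z (order 6) has exactly 6 irreducible complex representations.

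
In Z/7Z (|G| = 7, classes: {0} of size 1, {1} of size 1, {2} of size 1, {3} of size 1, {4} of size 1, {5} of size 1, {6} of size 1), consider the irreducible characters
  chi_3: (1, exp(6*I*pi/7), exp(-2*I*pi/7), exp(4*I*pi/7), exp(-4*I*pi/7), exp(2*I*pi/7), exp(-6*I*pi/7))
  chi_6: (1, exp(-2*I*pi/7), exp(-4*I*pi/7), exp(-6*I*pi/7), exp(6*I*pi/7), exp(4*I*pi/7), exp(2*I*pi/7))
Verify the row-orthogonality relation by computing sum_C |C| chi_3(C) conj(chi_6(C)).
Sum = 0; so <chi_3, chi_6> = 0 (distinct irreducibles are orthogonal).

Reasoning: Compute term by term over conjugacy classes (|C| * chi_3(C) * conj(chi_6(C))):
  1*(1)*conj(1) + 1*(exp(6*I*pi/7))*conj(exp(-2*I*pi/7)) + 1*(exp(-2*I*pi/7))*conj(exp(-4*I*pi/7)) + 1*(exp(4*I*pi/7))*conj(exp(-6*I*pi/7)) + 1*(exp(-4*I*pi/7))*conj(exp(6*I*pi/7)) + 1*(exp(2*I*pi/7))*conj(exp(4*I*pi/7)) + 1*(exp(-6*I*pi/7))*conj(exp(2*I*pi/7))
  = (1) + (exp(-6*I*pi/7)) + (exp(2*I*pi/7)) + (exp(-4*I*pi/7)) + (exp(4*I*pi/7)) + (exp(-2*I*pi/7)) + (exp(6*I*pi/7))
  = 0.
(Exp terms are combined using exp(i*s)*conj(exp(i*t)) = exp(i*(s-t)), and sums of them are collapsed using the identity that for every m > 1 the m distinct m-th roots of unity sum to 0, e.g. 1 + exp(2*I*pi/3) + exp(-2*I*pi/3) = 0.)
Dividing by |G| = 7 gives 0/7 = 0, matching the row-orthogonality relation <chi_3, chi_6> = [chi_3 = chi_6].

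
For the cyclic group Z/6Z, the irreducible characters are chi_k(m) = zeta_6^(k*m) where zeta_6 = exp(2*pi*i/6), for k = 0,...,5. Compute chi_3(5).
chi_3(5) = zeta_6^15 = -1

Details: chi_3(5) = zeta_6^(3*5) = zeta_6^15. Since zeta_6^6 = 1, this equals zeta_6^3 = exp(2*pi*i*3/6) = -1.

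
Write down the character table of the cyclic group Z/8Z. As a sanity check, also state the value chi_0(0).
Character table of Z/8Z (irreps indexed chi_0,...,chi_7 with chi_k(m) = zeta_8^(k*m), zeta_8 = exp(2*pi*i/8)):
  irrep \ class  {0} (size 1)  {1} (size 1)    {2} (size 1)  {3} (size 1)    {4} (size 1)  {5} (size 1)    {6} (size 1)  {7} (size 1)  
  chi_0          1             1               1             1               1             1               1             1             
  chi_1          1             exp(I*pi/4)     I             exp(3*I*pi/4)   -1            exp(-3*I*pi/4)  -I            exp(-I*pi/4)  
  chi_2          1             I               -1            -I              1             I               -1            -I            
  chi_3          1             exp(3*I*pi/4)   -I            exp(I*pi/4)     -1            exp(-I*pi/4)    I             exp(-3*I*pi/4)
  chi_4          1             -1              1             -1              1             -1              1             -1            
  chi_5          1             exp(-3*I*pi/4)  I             exp(-I*pi/4)    -1            exp(I*pi/4)     -I            exp(3*I*pi/4) 
  chi_6          1             -I              -1            I               1             -I              -1            I             
  chi_7          1             exp(-I*pi/4)    -I            exp(-3*I*pi/4)  -1            exp(3*I*pi/4)   I             exp(I*pi/4)   

Spot check: chi_0(0) = zeta_8^(0*0) = zeta_8^0 = 1.

Working: Z/8Z is abelian, so all 8 irreducible complex representations are 1-dimensional. They are given by chi_k(m) = zeta_8^(k*m) for k = 0,...,7. Row orthogonality: sum_m chi_k(m) conj(chi_l(m)) = 8 * [k = l].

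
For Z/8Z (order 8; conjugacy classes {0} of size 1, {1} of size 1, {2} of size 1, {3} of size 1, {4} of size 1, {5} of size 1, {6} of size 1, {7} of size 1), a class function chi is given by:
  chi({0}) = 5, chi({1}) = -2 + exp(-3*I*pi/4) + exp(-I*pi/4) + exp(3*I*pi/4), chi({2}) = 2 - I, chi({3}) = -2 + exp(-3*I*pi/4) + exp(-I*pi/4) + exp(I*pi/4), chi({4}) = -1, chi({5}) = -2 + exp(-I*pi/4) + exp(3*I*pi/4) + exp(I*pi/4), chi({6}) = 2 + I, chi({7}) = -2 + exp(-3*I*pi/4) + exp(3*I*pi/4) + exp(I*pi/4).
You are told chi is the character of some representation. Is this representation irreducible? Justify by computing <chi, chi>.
Not irreducible (reducible): <chi, chi> = 7 > 1.

Justification: <chi, chi> = (1/|G|) sum_C |C| * |chi(C)|^2 = (1/8)[1*|5|^2 + 1*|-2 + exp(-3*I*pi/4) + exp(-I*pi/4) + exp(3*I*pi/4)|^2 + 1*|2 - I|^2 + 1*|-2 + exp(-3*I*pi/4) + exp(-I*pi/4) + exp(I*pi/4)|^2 + 1*|-1|^2 + 1*|-2 + exp(-I*pi/4) + exp(3*I*pi/4) + exp(I*pi/4)|^2 + 1*|2 + I|^2 + 1*|-2 + exp(-3*I*pi/4) + exp(3*I*pi/4) + exp(I*pi/4)|^2]
  = (1/8)[(25) + (5 - 4*exp(3*I*pi/4) - 2*exp(I*pi/4) - 2*exp(-I*pi/4) - 4*exp(-3*I*pi/4)) + (5) + (5 - 4*exp(I*pi/4) - 2*exp(3*I*pi/4) - 2*exp(-3*I*pi/4) - 4*exp(-I*pi/4)) + (1) + (5 - 4*exp(I*pi/4) - 2*exp(3*I*pi/4) - 2*exp(-3*I*pi/4) - 4*exp(-I*pi/4)) + (5) + (5 - 4*exp(3*I*pi/4) - 2*exp(I*pi/4) - 2*exp(-I*pi/4) - 4*exp(-3*I*pi/4))] = 56/8 = 7.
(Exp terms are combined using exp(i*s)*conj(exp(i*t)) = exp(i*(s-t)), and sums of them are collapsed using the identity that for every m > 1 the m distinct m-th roots of unity sum to 0, e.g. 1 + exp(2*I*pi/3) + exp(-2*I*pi/3) = 0.)
A character is irreducible iff <chi, chi> = 1, so this representation is reducible.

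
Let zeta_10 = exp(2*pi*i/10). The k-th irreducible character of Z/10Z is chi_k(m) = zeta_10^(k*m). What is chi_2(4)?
chi_2(4) = zeta_10^8 = exp(-2*I*pi/5)

Working: chi_2(4) = zeta_10^(2*4) = zeta_10^8. Since zeta_10^10 = 1, this equals zeta_10^8 = exp(2*pi*i*8/10) = exp(-2*I*pi/5).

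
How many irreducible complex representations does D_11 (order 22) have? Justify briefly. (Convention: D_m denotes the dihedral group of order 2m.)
7

Justification: The number of irreducible complex representations of a finite group equals its number of conjugacy classes. D_11 has 7 conjugacy classes ((n+3)/2 for n odd), so D_11 (order 22) has exactly 7 irreducible complex representations.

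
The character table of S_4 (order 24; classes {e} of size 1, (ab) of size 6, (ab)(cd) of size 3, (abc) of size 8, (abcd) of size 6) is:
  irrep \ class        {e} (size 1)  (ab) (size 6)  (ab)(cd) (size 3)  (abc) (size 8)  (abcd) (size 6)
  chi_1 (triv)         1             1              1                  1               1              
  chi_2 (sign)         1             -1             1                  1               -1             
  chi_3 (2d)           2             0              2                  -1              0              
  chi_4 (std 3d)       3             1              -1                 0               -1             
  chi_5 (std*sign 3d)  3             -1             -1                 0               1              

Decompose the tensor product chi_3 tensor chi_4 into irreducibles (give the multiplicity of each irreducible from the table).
chi_3 tensor chi_4 = chi_4 + chi_5 (all other irreducibles have multiplicity 0).

Derivation: The character of a tensor product is the pointwise product (chi_3 * chi_4)(C) = chi_3(C) * chi_4(C):
  {e}: (2)*(3), (ab): (0)*(1), (ab)(cd): (2)*(-1), (abc): (-1)*(0), (abcd): (0)*(-1)
so (chi_3 * chi_4) takes values
  {e} -> 6, (ab) -> 0, (ab)(cd) -> -2, (abc) -> 0, (abcd) -> 0.
Now take the inner product of this character with each irreducible chi from the table, <chi_3*chi_4, chi> = (1/24) sum_C |C| (chi_3*chi_4)(C) conj(chi(C)):
  <chi_3*chi_4, chi_1> = (1/24)[1*(6)*conj(1) + 6*(0)*conj(1) + 3*(-2)*conj(1) + 8*(0)*conj(1) + 6*(0)*conj(1)]
      = (1/24)[(6) + (0) + (-6) + (0) + (0)] = 0/24 = 0
  <chi_3*chi_4, chi_2> = (1/24)[1*(6)*conj(1) + 6*(0)*conj(-1) + 3*(-2)*conj(1) + 8*(0)*conj(1) + 6*(0)*conj(-1)]
      = (1/24)[(6) + (0) + (-6) + (0) + (0)] = 0/24 = 0
  <chi_3*chi_4, chi_3> = (1/24)[1*(6)*conj(2) + 6*(0)*conj(0) + 3*(-2)*conj(2) + 8*(0)*conj(-1) + 6*(0)*conj(0)]
      = (1/24)[(12) + (0) + (-12) + (0) + (0)] = 0/24 = 0
  <chi_3*chi_4, chi_4> = (1/24)[1*(6)*conj(3) + 6*(0)*conj(1) + 3*(-2)*conj(-1) + 8*(0)*conj(0) + 6*(0)*conj(-1)]
      = (1/24)[(18) + (0) + (6) + (0) + (0)] = 24/24 = 1
  <chi_3*chi_4, chi_5> = (1/24)[1*(6)*conj(3) + 6*(0)*conj(-1) + 3*(-2)*conj(-1) + 8*(0)*conj(0) + 6*(0)*conj(1)]
      = (1/24)[(18) + (0) + (6) + (0) + (0)] = 24/24 = 1
Hence the multiplicities are chi_4: 1, chi_5: 1. Dimension check: dim(chi_3)*dim(chi_4) = 2*3 = 6 and sum (mult * dim) = 1*3 + 1*3 = 6.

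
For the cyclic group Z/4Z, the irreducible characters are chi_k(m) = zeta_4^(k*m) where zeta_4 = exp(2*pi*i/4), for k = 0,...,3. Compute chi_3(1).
chi_3(1) = zeta_4^3 = -I

Details: chi_3(1) = zeta_4^(3*1) = zeta_4^3. Since zeta_4^4 = 1, this equals zeta_4^3 = exp(2*pi*i*3/4) = -I.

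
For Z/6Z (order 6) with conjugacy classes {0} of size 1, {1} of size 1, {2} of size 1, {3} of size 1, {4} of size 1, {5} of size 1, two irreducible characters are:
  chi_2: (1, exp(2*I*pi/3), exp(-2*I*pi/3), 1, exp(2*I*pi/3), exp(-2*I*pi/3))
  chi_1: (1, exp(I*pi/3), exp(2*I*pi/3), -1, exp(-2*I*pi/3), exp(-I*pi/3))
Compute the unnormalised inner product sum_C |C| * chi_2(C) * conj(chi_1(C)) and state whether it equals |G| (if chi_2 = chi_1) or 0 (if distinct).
Sum = 0; so <chi_2, chi_1> = 0 (distinct irreducibles are orthogonal).

Why: Compute term by term over conjugacy classes (|C| * chi_2(C) * conj(chi_1(C))):
  1*(1)*conj(1) + 1*(exp(2*I*pi/3))*conj(exp(I*pi/3)) + 1*(exp(-2*I*pi/3))*conj(exp(2*I*pi/3)) + 1*(1)*conj(-1) + 1*(exp(2*I*pi/3))*conj(exp(-2*I*pi/3)) + 1*(exp(-2*I*pi/3))*conj(exp(-I*pi/3))
  = (1) + (exp(I*pi/3)) + (exp(2*I*pi/3)) + (-1) + (exp(-2*I*pi/3)) + (exp(-I*pi/3))
  = 0.
(Exp terms are combined using exp(i*s)*conj(exp(i*t)) = exp(i*(s-t)), and sums of them are collapsed using the identity that for every m > 1 the m distinct m-th roots of unity sum to 0, e.g. 1 + exp(2*I*pi/3) + exp(-2*I*pi/3) = 0.)
Dividing by |G| = 6 gives 0/6 = 0, matching the row-orthogonality relation <chi_2, chi_1> = [chi_2 = chi_1].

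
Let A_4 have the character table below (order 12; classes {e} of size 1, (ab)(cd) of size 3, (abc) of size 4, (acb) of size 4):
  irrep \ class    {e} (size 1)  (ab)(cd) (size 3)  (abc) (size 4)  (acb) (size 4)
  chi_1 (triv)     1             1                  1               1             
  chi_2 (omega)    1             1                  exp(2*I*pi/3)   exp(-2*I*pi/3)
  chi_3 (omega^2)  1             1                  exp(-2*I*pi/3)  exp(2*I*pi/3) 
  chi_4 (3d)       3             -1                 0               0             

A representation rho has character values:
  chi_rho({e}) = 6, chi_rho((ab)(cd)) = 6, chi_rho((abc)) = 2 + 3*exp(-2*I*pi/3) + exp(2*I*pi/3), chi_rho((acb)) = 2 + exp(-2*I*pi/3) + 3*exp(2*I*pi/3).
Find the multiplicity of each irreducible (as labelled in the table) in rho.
Multiplicities: chi_1: 2, chi_2: 1, chi_3: 3, chi_4: 0.

Use <chi_rho, chi> = (1/|G|) sum_C |C| * chi_rho(C) * conj(chi(C)) with |G| = 12 for each irreducible chi in the table:
  <chi_rho, chi_1> = (1/12)[1*(6)*conj(1) + 3*(6)*conj(1) + 4*(2 + 3*exp(-2*I*pi/3) + exp(2*I*pi/3))*conj(1) + 4*(2 + exp(-2*I*pi/3) + 3*exp(2*I*pi/3))*conj(1)]
      = (1/12)[(6) + (18) + (8 + 12*exp(-2*I*pi/3) + 4*exp(2*I*pi/3)) + (8 + 4*exp(-2*I*pi/3) + 12*exp(2*I*pi/3))] = 24/12 = 2
  <chi_rho, chi_2> = (1/12)[1*(6)*conj(1) + 3*(6)*conj(1) + 4*(2 + 3*exp(-2*I*pi/3) + exp(2*I*pi/3))*conj(exp(2*I*pi/3)) + 4*(2 + exp(-2*I*pi/3) + 3*exp(2*I*pi/3))*conj(exp(-2*I*pi/3))]
      = (1/12)[(6) + (18) + (4 + 8*exp(-2*I*pi/3) + 12*exp(2*I*pi/3)) + (4 + 12*exp(-2*I*pi/3) + 8*exp(2*I*pi/3))] = 12/12 = 1
  <chi_rho, chi_3> = (1/12)[1*(6)*conj(1) + 3*(6)*conj(1) + 4*(2 + 3*exp(-2*I*pi/3) + exp(2*I*pi/3))*conj(exp(-2*I*pi/3)) + 4*(2 + exp(-2*I*pi/3) + 3*exp(2*I*pi/3))*conj(exp(2*I*pi/3))]
      = (1/12)[(6) + (18) + (12 + 4*exp(-2*I*pi/3) + 8*exp(2*I*pi/3)) + (12 + 8*exp(-2*I*pi/3) + 4*exp(2*I*pi/3))] = 36/12 = 3
  <chi_rho, chi_4> = (1/12)[1*(6)*conj(3) + 3*(6)*conj(-1) + 4*(2 + 3*exp(-2*I*pi/3) + exp(2*I*pi/3))*conj(0) + 4*(2 + exp(-2*I*pi/3) + 3*exp(2*I*pi/3))*conj(0)]
      = (1/12)[(18) + (-18) + (0) + (0)] = 0/12 = 0
(Exp terms are combined using exp(i*s)*conj(exp(i*t)) = exp(i*(s-t)), and sums of them are collapsed using the identity that for every m > 1 the m distinct m-th roots of unity sum to 0, e.g. 1 + exp(2*I*pi/3) + exp(-2*I*pi/3) = 0.)
Dimension check: dim(rho) = sum (mult * dim) = 2*1 + 1*1 + 3*1 + 0*3 = 6 = chi_rho(e) = 6.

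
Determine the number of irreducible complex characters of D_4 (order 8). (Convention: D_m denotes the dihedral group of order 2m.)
5

Details: The number of irreducible complex representations of a finite group equals its number of conjugacy classes. D_4 has 5 conjugacy classes (n/2 + 3 for n even), so D_4 (order 8) has exactly 5 irreducible complex representations.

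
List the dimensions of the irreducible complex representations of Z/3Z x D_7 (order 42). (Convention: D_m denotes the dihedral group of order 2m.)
Dimensions: 1, 1, 1, 1, 1, 1, 2, 2, 2, 2, 2, 2, 2, 2, 2

Reasoning: There are 15 irreducibles (= number of conjugacy classes). Their dimensions d_i satisfy sum d_i^2 = |G| = 42: 1 + 1 + 1 + 1 + 1 + 1 + 4 + 4 + 4 + 4 + 4 + 4 + 4 + 4 + 4 = 42. (For the product with Z/3Z: each of the 3 1-dim characters of Z/3Z tensors with each irrep of D_7, giving 3 copies of each D_7-dimension.)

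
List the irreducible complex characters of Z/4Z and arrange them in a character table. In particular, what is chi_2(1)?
Character table of Z/4Z (irreps indexed chi_0,...,chi_3 with chi_k(m) = zeta_4^(k*m), zeta_4 = exp(2*pi*i/4)):
  irrep \ class  {0} (size 1)  {1} (size 1)  {2} (size 1)  {3} (size 1)
  chi_0          1             1             1             1           
  chi_1          1             I             -1            -I          
  chi_2          1             -1            1             -1          
  chi_3          1             -I            -1            I           

Spot check: chi_2(1) = zeta_4^(2*1) = zeta_4^2 = -1.

Justification: Z/4Z is abelian, so all 4 irreducible complex representations are 1-dimensional. They are given by chi_k(m) = zeta_4^(k*m) for k = 0,...,3. Row orthogonality: sum_m chi_k(m) conj(chi_l(m)) = 4 * [k = l].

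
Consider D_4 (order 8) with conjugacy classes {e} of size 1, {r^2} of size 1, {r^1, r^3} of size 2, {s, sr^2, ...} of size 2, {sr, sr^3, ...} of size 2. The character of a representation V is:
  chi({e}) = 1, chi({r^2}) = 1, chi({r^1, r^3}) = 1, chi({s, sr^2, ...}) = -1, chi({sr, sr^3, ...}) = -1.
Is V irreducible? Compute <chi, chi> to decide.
Irreducible: <chi, chi> = 1.

<chi, chi> = (1/|G|) sum_C |C| * |chi(C)|^2 = (1/8)[1*|1|^2 + 1*|1|^2 + 2*|1|^2 + 2*|-1|^2 + 2*|-1|^2]
  = (1/8)[(1) + (1) + (2) + (2) + (2)] = 8/8 = 1.
A character is irreducible iff <chi, chi> = 1, so this representation is irreducible.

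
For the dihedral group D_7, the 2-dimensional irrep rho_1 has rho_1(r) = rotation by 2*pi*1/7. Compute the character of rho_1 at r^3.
chi_{rho_1}(r^3) = 2*cos(2*pi*1*3/7) = -2*cos(pi/7)

Argument: rho_1(r^3) is rotation by angle 2*pi*1*3/7, whose trace is 2*cos(2*pi*1*3/7) = -2*cos(pi/7).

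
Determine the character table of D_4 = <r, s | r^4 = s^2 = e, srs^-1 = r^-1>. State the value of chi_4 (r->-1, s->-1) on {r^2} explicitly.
Conjugacy classes: {e} of size 1, {r^2} of size 1, {r^1, r^3} of size 2, {s, sr^2, ...} of size 2, {sr, sr^3, ...} of size 2.
Character table:
  irrep \ class              {e} (size 1)  {r^2} (size 1)  {r^1, r^3} (size 2)  {s, sr^2, ...} (size 2)  {sr, sr^3, ...} (size 2)
  chi_1 (triv)               1             1               1                    1                        1                       
  chi_2 (sign: r->1, s->-1)  1             1               1                    -1                       -1                      
  chi_3 (r->-1, s->1)        1             1               -1                   1                        -1                      
  chi_4 (r->-1, s->-1)       1             1               -1                   -1                       1                       
  chi_5 (2d, j=1)            2             -2              0                    0                        0                       

Spot check: chi_4 (r->-1, s->-1) on {r^2} = 1.

Details: D_4 has order 2*4 = 8 with 5 conjugacy classes, hence 5 irreducibles. Sum of squared dims 1 + 1 + 1 + 1 + 4 = 8 = |G|. Linear characters come from the abelianisation; the 2-dimensional irreps have character r^k -> 2*cos(2*pi*j*k/4), reflections -> 0.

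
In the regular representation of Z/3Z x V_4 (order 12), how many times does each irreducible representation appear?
Each irreducible V_i of dimension d_i appears with multiplicity d_i, i.e. rho_reg = (direct sum over all irreducibles V_i) d_i V_i. The irreducible dimensions for Z/3Z x V_4 are 1, 1, 1, 1, 1, 1, 1, 1, 1, 1, 1, 1: 12 irreducibles of dimension 1, each with multiplicity 1. Total dimension 12*1*1 = 12 = |G|.

Derivation: General theorem: in the regular representation of a finite group G, each irreducible appears with multiplicity equal to its dimension. Check: dim(rho_reg) = sum d_i^2 = 1 + 1 + 1 + 1 + 1 + 1 + 1 + 1 + 1 + 1 + 1 + 1 = 12 = |G|.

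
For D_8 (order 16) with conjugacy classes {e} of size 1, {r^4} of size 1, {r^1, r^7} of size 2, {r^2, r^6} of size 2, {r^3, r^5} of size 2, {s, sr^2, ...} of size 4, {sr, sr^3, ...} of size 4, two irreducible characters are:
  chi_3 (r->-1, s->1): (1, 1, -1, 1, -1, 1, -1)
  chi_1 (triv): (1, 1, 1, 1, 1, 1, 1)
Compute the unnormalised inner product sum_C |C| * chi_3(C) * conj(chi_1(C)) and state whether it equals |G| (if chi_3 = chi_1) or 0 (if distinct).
Sum = 0; so <chi_3, chi_1> = 0 (distinct irreducibles are orthogonal).

Details: Compute term by term over conjugacy classes (|C| * chi_3(C) * conj(chi_1(C))):
  1*(1)*conj(1) + 1*(1)*conj(1) + 2*(-1)*conj(1) + 2*(1)*conj(1) + 2*(-1)*conj(1) + 4*(1)*conj(1) + 4*(-1)*conj(1)
  = (1) + (1) + (-2) + (2) + (-2) + (4) + (-4)
  = 0.
Dividing by |G| = 16 gives 0/16 = 0, matching the row-orthogonality relation <chi_3, chi_1> = [chi_3 = chi_1].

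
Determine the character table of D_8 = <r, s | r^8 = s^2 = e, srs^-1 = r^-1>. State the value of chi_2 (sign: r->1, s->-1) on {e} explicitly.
Conjugacy classes: {e} of size 1, {r^4} of size 1, {r^1, r^7} of size 2, {r^2, r^6} of size 2, {r^3, r^5} of size 2, {s, sr^2, ...} of size 4, {sr, sr^3, ...} of size 4.
Character table:
  irrep \ class              {e} (size 1)  {r^4} (size 1)  {r^1, r^7} (size 2)  {r^2, r^6} (size 2)  {r^3, r^5} (size 2)  {s, sr^2, ...} (size 4)  {sr, sr^3, ...} (size 4)
  chi_1 (triv)               1             1               1                    1                    1                    1                        1                       
  chi_2 (sign: r->1, s->-1)  1             1               1                    1                    1                    -1                       -1                      
  chi_3 (r->-1, s->1)        1             1               -1                   1                    -1                   1                        -1                      
  chi_4 (r->-1, s->-1)       1             1               -1                   1                    -1                   -1                       1                       
  chi_5 (2d, j=1)            2             -2              sqrt(2)              0                    -sqrt(2)             0                        0                       
  chi_6 (2d, j=2)            2             2               0                    -2                   0                    0                        0                       
  chi_7 (2d, j=3)            2             -2              -sqrt(2)             0                    sqrt(2)              0                        0                       

Spot check: chi_2 (sign: r->1, s->-1) on {e} = 1.

D_8 has order 2*8 = 16 with 7 conjugacy classes, hence 7 irreducibles. Sum of squared dims 1 + 1 + 1 + 1 + 4 + 4 + 4 = 16 = |G|. Linear characters come from the abelianisation; the 2-dimensional irreps have character r^k -> 2*cos(2*pi*j*k/8), reflections -> 0.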